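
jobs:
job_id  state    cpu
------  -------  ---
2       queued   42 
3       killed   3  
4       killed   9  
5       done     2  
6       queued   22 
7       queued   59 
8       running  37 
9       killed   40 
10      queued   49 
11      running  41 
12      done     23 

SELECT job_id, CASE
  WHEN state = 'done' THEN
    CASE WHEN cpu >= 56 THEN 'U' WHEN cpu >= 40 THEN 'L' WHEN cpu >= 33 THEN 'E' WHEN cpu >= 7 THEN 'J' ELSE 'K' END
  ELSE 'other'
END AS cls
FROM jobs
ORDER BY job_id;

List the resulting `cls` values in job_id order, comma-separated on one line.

job_id=2: state='queued' → outer ELSE → other
job_id=3: state='killed' → outer ELSE → other
job_id=4: state='killed' → outer ELSE → other
job_id=5: state='done' → inner[ELSE] → K
job_id=6: state='queued' → outer ELSE → other
job_id=7: state='queued' → outer ELSE → other
job_id=8: state='running' → outer ELSE → other
job_id=9: state='killed' → outer ELSE → other
job_id=10: state='queued' → outer ELSE → other
job_id=11: state='running' → outer ELSE → other
job_id=12: state='done' → inner[cpu >= 7] → J

other, other, other, K, other, other, other, other, other, other, J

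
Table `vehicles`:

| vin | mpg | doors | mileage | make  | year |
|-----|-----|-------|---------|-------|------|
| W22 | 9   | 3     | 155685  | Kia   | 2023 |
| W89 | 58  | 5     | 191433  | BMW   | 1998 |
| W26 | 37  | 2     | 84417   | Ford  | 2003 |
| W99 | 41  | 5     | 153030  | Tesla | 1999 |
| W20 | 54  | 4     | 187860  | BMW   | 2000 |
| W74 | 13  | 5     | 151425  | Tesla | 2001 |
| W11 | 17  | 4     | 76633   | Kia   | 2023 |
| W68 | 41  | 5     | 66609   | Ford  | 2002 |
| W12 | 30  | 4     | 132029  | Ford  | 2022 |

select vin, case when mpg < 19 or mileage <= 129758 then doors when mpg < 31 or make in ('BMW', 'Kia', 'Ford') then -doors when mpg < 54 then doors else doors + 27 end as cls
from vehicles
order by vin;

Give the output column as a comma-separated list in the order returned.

vin=W11: mpg < 19 or mileage <= 129758 → 4
vin=W12: mpg < 31 or make in ('BMW', 'Kia', 'Ford') → -4
vin=W20: mpg < 31 or make in ('BMW', 'Kia', 'Ford') → -4
vin=W22: mpg < 19 or mileage <= 129758 → 3
vin=W26: mpg < 19 or mileage <= 129758 → 2
vin=W68: mpg < 19 or mileage <= 129758 → 5
vin=W74: mpg < 19 or mileage <= 129758 → 5
vin=W89: mpg < 31 or make in ('BMW', 'Kia', 'Ford') → -5
vin=W99: mpg < 54 → 5

4, -4, -4, 3, 2, 5, 5, -5, 5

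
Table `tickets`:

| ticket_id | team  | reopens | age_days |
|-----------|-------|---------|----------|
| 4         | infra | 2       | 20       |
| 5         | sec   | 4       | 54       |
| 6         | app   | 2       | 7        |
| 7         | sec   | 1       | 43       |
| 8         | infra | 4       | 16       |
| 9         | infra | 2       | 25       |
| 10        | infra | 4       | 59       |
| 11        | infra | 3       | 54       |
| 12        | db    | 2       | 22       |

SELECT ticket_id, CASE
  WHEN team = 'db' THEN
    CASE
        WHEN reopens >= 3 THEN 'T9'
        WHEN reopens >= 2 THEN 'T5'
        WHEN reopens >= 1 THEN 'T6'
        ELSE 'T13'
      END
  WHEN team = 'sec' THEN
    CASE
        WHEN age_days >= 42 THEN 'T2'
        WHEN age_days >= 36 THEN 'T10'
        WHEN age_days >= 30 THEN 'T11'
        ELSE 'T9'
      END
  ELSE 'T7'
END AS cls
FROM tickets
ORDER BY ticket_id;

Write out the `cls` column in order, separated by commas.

ticket_id=4: team='infra' → outer ELSE → T7
ticket_id=5: team='sec' → inner[age_days >= 42] → T2
ticket_id=6: team='app' → outer ELSE → T7
ticket_id=7: team='sec' → inner[age_days >= 42] → T2
ticket_id=8: team='infra' → outer ELSE → T7
ticket_id=9: team='infra' → outer ELSE → T7
ticket_id=10: team='infra' → outer ELSE → T7
ticket_id=11: team='infra' → outer ELSE → T7
ticket_id=12: team='db' → inner[reopens >= 2] → T5

T7, T2, T7, T2, T7, T7, T7, T7, T5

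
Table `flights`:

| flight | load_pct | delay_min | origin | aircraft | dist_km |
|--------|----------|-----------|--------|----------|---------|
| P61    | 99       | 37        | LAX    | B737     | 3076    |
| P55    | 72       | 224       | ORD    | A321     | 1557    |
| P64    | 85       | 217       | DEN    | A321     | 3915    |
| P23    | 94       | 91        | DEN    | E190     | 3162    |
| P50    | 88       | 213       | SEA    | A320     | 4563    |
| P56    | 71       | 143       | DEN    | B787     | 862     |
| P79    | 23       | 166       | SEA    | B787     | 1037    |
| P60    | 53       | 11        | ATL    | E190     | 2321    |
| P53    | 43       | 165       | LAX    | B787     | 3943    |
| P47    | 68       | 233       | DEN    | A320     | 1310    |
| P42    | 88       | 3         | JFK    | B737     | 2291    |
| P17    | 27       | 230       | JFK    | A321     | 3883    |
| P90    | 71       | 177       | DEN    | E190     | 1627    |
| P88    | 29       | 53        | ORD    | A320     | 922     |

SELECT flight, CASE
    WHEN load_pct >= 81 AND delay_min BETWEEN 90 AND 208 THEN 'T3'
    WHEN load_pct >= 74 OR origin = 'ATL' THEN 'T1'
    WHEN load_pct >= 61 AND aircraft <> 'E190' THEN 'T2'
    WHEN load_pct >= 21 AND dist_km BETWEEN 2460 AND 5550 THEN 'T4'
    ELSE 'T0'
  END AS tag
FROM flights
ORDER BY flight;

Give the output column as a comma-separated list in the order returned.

flight=P17: load_pct >= 21 AND dist_km BETWEEN 2460 AND 5550 → T4
flight=P23: load_pct >= 81 AND delay_min BETWEEN 90 AND 208 → T3
flight=P42: load_pct >= 74 OR origin = 'ATL' → T1
flight=P47: load_pct >= 61 AND aircraft <> 'E190' → T2
flight=P50: load_pct >= 74 OR origin = 'ATL' → T1
flight=P53: load_pct >= 21 AND dist_km BETWEEN 2460 AND 5550 → T4
flight=P55: load_pct >= 61 AND aircraft <> 'E190' → T2
flight=P56: load_pct >= 61 AND aircraft <> 'E190' → T2
flight=P60: load_pct >= 74 OR origin = 'ATL' → T1
flight=P61: load_pct >= 74 OR origin = 'ATL' → T1
flight=P64: load_pct >= 74 OR origin = 'ATL' → T1
flight=P79: ELSE → T0
flight=P88: ELSE → T0
flight=P90: ELSE → T0

T4, T3, T1, T2, T1, T4, T2, T2, T1, T1, T1, T0, T0, T0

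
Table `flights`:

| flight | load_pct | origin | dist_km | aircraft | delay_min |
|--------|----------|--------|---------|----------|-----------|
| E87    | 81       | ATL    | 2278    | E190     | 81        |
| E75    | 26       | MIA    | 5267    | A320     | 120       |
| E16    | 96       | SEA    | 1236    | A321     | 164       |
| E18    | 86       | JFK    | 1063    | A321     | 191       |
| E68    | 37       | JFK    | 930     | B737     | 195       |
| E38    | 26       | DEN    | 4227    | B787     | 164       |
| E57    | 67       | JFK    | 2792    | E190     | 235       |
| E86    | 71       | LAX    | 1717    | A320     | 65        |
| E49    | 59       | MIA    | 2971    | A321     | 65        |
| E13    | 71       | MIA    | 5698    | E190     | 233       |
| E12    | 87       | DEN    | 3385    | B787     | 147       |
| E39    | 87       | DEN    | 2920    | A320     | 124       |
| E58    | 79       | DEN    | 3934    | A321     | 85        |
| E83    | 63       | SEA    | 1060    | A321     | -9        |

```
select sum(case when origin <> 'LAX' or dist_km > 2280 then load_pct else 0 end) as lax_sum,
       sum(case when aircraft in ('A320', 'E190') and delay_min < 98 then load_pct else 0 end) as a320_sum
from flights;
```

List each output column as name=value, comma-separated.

lax_sum=865, a320_sum=152

[lax_sum: origin <> 'LAX' or dist_km > 2280]
flight=E87: ✓ → 81
flight=E75: ✓ → 26
flight=E16: ✓ → 96
flight=E18: ✓ → 86
flight=E68: ✓ → 37
flight=E38: ✓ → 26
flight=E57: ✓ → 67
flight=E86: ✗
flight=E49: ✓ → 59
flight=E13: ✓ → 71
flight=E12: ✓ → 87
flight=E39: ✓ → 87
flight=E58: ✓ → 79
flight=E83: ✓ → 63
lax_sum = 81 + 26 + 96 + 86 + 37 + 26 + 67 + 59 + 71 + 87 + 87 + 79 + 63 = 865
—
[a320_sum: aircraft in ('A320', 'E190') and delay_min < 98]
flight=E87: ✓ → 81
flight=E75: ✗
flight=E16: ✗
flight=E18: ✗
flight=E68: ✗
flight=E38: ✗
flight=E57: ✗
flight=E86: ✓ → 71
flight=E49: ✗
flight=E13: ✗
flight=E12: ✗
flight=E39: ✗
flight=E58: ✗
flight=E83: ✗
a320_sum = 81 + 71 = 152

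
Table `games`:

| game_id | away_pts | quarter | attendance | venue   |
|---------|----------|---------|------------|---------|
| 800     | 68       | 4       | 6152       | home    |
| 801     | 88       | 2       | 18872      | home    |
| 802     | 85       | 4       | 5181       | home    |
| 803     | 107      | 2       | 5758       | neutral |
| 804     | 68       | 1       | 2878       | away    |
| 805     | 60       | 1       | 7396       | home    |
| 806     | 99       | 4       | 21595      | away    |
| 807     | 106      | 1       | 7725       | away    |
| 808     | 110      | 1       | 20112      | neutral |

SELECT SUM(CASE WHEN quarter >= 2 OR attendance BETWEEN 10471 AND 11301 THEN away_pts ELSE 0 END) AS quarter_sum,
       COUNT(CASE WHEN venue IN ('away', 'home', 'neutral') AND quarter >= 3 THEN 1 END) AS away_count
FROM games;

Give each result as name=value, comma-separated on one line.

[quarter_sum: quarter >= 2 OR attendance BETWEEN 10471 AND 11301]
game_id=800: ✓ → 68
game_id=801: ✓ → 88
game_id=802: ✓ → 85
game_id=803: ✓ → 107
game_id=804: ✗
game_id=805: ✗
game_id=806: ✓ → 99
game_id=807: ✗
game_id=808: ✗
quarter_sum = 68 + 88 + 85 + 107 + 99 = 447
—
[away_count: venue IN ('away', 'home', 'neutral') AND quarter >= 3]
game_id=800: ✓ → 1
game_id=801: ✗
game_id=802: ✓ → 1
game_id=803: ✗
game_id=804: ✗
game_id=805: ✗
game_id=806: ✓ → 1
game_id=807: ✗
game_id=808: ✗
away_count = COUNT(1, 1, 1) = 3

quarter_sum=447, away_count=3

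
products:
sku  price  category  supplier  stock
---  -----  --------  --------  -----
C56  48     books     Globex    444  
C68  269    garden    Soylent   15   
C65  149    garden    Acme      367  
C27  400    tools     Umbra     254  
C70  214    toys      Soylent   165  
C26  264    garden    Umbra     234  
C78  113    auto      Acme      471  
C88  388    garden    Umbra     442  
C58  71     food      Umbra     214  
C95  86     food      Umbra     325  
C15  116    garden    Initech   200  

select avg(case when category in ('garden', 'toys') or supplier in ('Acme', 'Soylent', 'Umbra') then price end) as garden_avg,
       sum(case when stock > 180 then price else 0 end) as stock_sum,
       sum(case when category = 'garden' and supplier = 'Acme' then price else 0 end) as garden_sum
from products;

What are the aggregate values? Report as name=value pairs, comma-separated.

[garden_avg: category in ('garden', 'toys') or supplier in ('Acme', 'Soylent', 'Umbra')]
sku=C56: ✗
sku=C68: ✓ → 269
sku=C65: ✓ → 149
sku=C27: ✓ → 400
sku=C70: ✓ → 214
sku=C26: ✓ → 264
sku=C78: ✓ → 113
sku=C88: ✓ → 388
sku=C58: ✓ → 71
sku=C95: ✓ → 86
sku=C15: ✓ → 116
garden_avg = (269 + 149 + 400 + 214 + 264 + 113 + 388 + 71 + 86 + 116) / 10 = 207
—
[stock_sum: stock > 180]
sku=C56: ✓ → 48
sku=C68: ✗
sku=C65: ✓ → 149
sku=C27: ✓ → 400
sku=C70: ✗
sku=C26: ✓ → 264
sku=C78: ✓ → 113
sku=C88: ✓ → 388
sku=C58: ✓ → 71
sku=C95: ✓ → 86
sku=C15: ✓ → 116
stock_sum = 48 + 149 + 400 + 264 + 113 + 388 + 71 + 86 + 116 = 1635
—
[garden_sum: category = 'garden' and supplier = 'Acme']
sku=C56: ✗
sku=C68: ✗
sku=C65: ✓ → 149
sku=C27: ✗
sku=C70: ✗
sku=C26: ✗
sku=C78: ✗
sku=C88: ✗
sku=C58: ✗
sku=C95: ✗
sku=C15: ✗
garden_sum = 149

garden_avg=207, stock_sum=1635, garden_sum=149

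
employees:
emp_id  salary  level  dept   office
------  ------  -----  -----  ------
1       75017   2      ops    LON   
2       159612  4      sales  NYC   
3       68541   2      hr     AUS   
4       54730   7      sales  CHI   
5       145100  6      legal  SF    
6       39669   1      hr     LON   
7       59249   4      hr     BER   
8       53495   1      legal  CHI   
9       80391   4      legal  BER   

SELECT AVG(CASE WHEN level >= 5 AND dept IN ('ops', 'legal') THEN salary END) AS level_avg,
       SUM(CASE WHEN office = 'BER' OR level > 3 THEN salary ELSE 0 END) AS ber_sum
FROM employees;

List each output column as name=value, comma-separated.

level_avg=145100, ber_sum=499082

[level_avg: level >= 5 AND dept IN ('ops', 'legal')]
emp_id=1: ✗
emp_id=2: ✗
emp_id=3: ✗
emp_id=4: ✗
emp_id=5: ✓ → 145100
emp_id=6: ✗
emp_id=7: ✗
emp_id=8: ✗
emp_id=9: ✗
level_avg = 145100
—
[ber_sum: office = 'BER' OR level > 3]
emp_id=1: ✗
emp_id=2: ✓ → 159612
emp_id=3: ✗
emp_id=4: ✓ → 54730
emp_id=5: ✓ → 145100
emp_id=6: ✗
emp_id=7: ✓ → 59249
emp_id=8: ✗
emp_id=9: ✓ → 80391
ber_sum = 159612 + 54730 + 145100 + 59249 + 80391 = 499082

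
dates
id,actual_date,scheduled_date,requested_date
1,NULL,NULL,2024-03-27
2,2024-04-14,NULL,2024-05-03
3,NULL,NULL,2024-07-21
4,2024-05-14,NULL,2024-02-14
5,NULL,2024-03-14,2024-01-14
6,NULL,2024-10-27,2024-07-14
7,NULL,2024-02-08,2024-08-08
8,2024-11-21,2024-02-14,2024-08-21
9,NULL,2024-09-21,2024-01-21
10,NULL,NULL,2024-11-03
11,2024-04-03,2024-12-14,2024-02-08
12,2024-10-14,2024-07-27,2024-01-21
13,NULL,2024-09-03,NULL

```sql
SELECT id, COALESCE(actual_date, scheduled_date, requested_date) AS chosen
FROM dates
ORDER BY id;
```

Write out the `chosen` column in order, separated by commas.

id=1: actual_date=NULL, scheduled_date=NULL, requested_date=2024-03-27 → 2024-03-27
id=2: actual_date=2024-04-14 → 2024-04-14
id=3: actual_date=NULL, scheduled_date=NULL, requested_date=2024-07-21 → 2024-07-21
id=4: actual_date=2024-05-14 → 2024-05-14
id=5: actual_date=NULL, scheduled_date=2024-03-14 → 2024-03-14
id=6: actual_date=NULL, scheduled_date=2024-10-27 → 2024-10-27
id=7: actual_date=NULL, scheduled_date=2024-02-08 → 2024-02-08
id=8: actual_date=2024-11-21 → 2024-11-21
id=9: actual_date=NULL, scheduled_date=2024-09-21 → 2024-09-21
id=10: actual_date=NULL, scheduled_date=NULL, requested_date=2024-11-03 → 2024-11-03
id=11: actual_date=2024-04-03 → 2024-04-03
id=12: actual_date=2024-10-14 → 2024-10-14
id=13: actual_date=NULL, scheduled_date=2024-09-03 → 2024-09-03

2024-03-27, 2024-04-14, 2024-07-21, 2024-05-14, 2024-03-14, 2024-10-27, 2024-02-08, 2024-11-21, 2024-09-21, 2024-11-03, 2024-04-03, 2024-10-14, 2024-09-03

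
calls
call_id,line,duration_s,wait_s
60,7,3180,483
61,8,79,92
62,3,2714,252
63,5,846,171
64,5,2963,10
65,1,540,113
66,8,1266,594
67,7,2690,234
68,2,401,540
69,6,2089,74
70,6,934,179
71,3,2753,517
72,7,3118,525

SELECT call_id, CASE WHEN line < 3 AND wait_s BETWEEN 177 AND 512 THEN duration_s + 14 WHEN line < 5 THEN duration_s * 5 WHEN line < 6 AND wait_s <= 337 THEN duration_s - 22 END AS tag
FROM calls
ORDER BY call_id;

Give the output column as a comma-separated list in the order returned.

call_id=60: (no match → NULL) → NULL
call_id=61: (no match → NULL) → NULL
call_id=62: line < 5 → 13570
call_id=63: line < 6 AND wait_s <= 337 → 824
call_id=64: line < 6 AND wait_s <= 337 → 2941
call_id=65: line < 5 → 2700
call_id=66: (no match → NULL) → NULL
call_id=67: (no match → NULL) → NULL
call_id=68: line < 5 → 2005
call_id=69: (no match → NULL) → NULL
call_id=70: (no match → NULL) → NULL
call_id=71: line < 5 → 13765
call_id=72: (no match → NULL) → NULL

NULL, NULL, 13570, 824, 2941, 2700, NULL, NULL, 2005, NULL, NULL, 13765, NULL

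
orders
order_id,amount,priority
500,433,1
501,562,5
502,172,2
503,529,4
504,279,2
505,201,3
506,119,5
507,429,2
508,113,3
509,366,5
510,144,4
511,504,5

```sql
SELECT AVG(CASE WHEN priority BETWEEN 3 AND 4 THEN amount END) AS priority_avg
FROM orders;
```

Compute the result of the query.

246.75

order_id=500: ✗
order_id=501: ✗
order_id=502: ✗
order_id=503: ✓ → 529
order_id=504: ✗
order_id=505: ✓ → 201
order_id=506: ✗
order_id=507: ✗
order_id=508: ✓ → 113
order_id=509: ✗
order_id=510: ✓ → 144
order_id=511: ✗
priority_avg = (529 + 201 + 113 + 144) / 4 = 246.75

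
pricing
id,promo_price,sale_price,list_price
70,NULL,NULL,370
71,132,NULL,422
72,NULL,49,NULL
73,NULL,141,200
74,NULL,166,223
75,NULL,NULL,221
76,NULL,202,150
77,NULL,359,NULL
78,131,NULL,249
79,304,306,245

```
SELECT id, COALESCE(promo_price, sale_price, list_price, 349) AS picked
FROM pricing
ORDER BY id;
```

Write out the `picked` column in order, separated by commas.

id=70: promo_price=NULL, sale_price=NULL, list_price=370 → 370
id=71: promo_price=132 → 132
id=72: promo_price=NULL, sale_price=49 → 49
id=73: promo_price=NULL, sale_price=141 → 141
id=74: promo_price=NULL, sale_price=166 → 166
id=75: promo_price=NULL, sale_price=NULL, list_price=221 → 221
id=76: promo_price=NULL, sale_price=202 → 202
id=77: promo_price=NULL, sale_price=359 → 359
id=78: promo_price=131 → 131
id=79: promo_price=304 → 304

370, 132, 49, 141, 166, 221, 202, 359, 131, 304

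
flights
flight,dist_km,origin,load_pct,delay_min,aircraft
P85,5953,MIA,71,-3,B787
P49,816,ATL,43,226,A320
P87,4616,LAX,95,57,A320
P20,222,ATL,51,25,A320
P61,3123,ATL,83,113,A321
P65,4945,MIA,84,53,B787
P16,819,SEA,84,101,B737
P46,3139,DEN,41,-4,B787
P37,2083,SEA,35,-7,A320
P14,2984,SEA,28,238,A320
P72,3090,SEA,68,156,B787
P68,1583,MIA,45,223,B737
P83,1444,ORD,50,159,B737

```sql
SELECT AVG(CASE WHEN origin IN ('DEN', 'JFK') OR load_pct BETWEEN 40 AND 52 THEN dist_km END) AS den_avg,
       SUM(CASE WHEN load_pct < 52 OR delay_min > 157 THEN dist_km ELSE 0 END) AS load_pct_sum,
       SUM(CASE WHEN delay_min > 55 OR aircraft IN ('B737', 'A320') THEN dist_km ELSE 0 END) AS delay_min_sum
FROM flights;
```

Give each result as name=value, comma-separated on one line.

den_avg=1440.8, load_pct_sum=12271, delay_min_sum=20780

[den_avg: origin IN ('DEN', 'JFK') OR load_pct BETWEEN 40 AND 52]
flight=P85: ✗
flight=P49: ✓ → 816
flight=P87: ✗
flight=P20: ✓ → 222
flight=P61: ✗
flight=P65: ✗
flight=P16: ✗
flight=P46: ✓ → 3139
flight=P37: ✗
flight=P14: ✗
flight=P72: ✗
flight=P68: ✓ → 1583
flight=P83: ✓ → 1444
den_avg = (816 + 222 + 3139 + 1583 + 1444) / 5 = 1440.8
—
[load_pct_sum: load_pct < 52 OR delay_min > 157]
flight=P85: ✗
flight=P49: ✓ → 816
flight=P87: ✗
flight=P20: ✓ → 222
flight=P61: ✗
flight=P65: ✗
flight=P16: ✗
flight=P46: ✓ → 3139
flight=P37: ✓ → 2083
flight=P14: ✓ → 2984
flight=P72: ✗
flight=P68: ✓ → 1583
flight=P83: ✓ → 1444
load_pct_sum = 816 + 222 + 3139 + 2083 + 2984 + 1583 + 1444 = 12271
—
[delay_min_sum: delay_min > 55 OR aircraft IN ('B737', 'A320')]
flight=P85: ✗
flight=P49: ✓ → 816
flight=P87: ✓ → 4616
flight=P20: ✓ → 222
flight=P61: ✓ → 3123
flight=P65: ✗
flight=P16: ✓ → 819
flight=P46: ✗
flight=P37: ✓ → 2083
flight=P14: ✓ → 2984
flight=P72: ✓ → 3090
flight=P68: ✓ → 1583
flight=P83: ✓ → 1444
delay_min_sum = 816 + 4616 + 222 + 3123 + 819 + 2083 + 2984 + 3090 + 1583 + 1444 = 20780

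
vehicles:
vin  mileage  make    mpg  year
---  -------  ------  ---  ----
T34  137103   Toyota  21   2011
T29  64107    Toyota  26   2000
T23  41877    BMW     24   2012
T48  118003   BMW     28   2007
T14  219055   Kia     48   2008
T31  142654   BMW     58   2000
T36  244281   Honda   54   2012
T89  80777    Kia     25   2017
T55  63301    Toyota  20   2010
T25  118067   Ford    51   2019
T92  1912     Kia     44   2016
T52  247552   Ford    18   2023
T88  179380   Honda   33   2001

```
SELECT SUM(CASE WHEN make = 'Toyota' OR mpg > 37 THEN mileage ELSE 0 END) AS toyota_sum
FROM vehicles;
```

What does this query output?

990480

vin=T34: ✓ → 137103
vin=T29: ✓ → 64107
vin=T23: ✗
vin=T48: ✗
vin=T14: ✓ → 219055
vin=T31: ✓ → 142654
vin=T36: ✓ → 244281
vin=T89: ✗
vin=T55: ✓ → 63301
vin=T25: ✓ → 118067
vin=T92: ✓ → 1912
vin=T52: ✗
vin=T88: ✗
toyota_sum = 137103 + 64107 + 219055 + 142654 + 244281 + 63301 + 118067 + 1912 = 990480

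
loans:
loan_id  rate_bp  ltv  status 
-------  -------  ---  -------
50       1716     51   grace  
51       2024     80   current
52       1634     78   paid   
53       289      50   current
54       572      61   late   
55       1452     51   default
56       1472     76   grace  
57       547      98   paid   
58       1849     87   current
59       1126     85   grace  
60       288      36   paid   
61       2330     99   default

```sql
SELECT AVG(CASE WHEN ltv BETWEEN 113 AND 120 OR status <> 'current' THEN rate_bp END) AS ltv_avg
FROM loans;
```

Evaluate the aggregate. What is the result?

1237.4444444444

loan_id=50: ✓ → 1716
loan_id=51: ✗
loan_id=52: ✓ → 1634
loan_id=53: ✗
loan_id=54: ✓ → 572
loan_id=55: ✓ → 1452
loan_id=56: ✓ → 1472
loan_id=57: ✓ → 547
loan_id=58: ✗
loan_id=59: ✓ → 1126
loan_id=60: ✓ → 288
loan_id=61: ✓ → 2330
ltv_avg = (1716 + 1634 + 572 + 1452 + 1472 + 547 + 1126 + 288 + 2330) / 9 = 1237.4444444444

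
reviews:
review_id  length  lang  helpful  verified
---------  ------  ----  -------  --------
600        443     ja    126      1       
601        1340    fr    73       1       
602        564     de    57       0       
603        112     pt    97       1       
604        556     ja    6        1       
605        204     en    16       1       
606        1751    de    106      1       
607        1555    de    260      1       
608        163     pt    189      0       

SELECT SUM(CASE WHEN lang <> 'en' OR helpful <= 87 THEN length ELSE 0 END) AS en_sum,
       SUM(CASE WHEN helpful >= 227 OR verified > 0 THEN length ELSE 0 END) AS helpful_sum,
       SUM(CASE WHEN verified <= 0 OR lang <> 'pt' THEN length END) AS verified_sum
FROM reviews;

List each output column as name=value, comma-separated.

en_sum=6688, helpful_sum=5961, verified_sum=6576

[en_sum: lang <> 'en' OR helpful <= 87]
review_id=600: ✓ → 443
review_id=601: ✓ → 1340
review_id=602: ✓ → 564
review_id=603: ✓ → 112
review_id=604: ✓ → 556
review_id=605: ✓ → 204
review_id=606: ✓ → 1751
review_id=607: ✓ → 1555
review_id=608: ✓ → 163
en_sum = 443 + 1340 + 564 + 112 + 556 + 204 + 1751 + 1555 + 163 = 6688
—
[helpful_sum: helpful >= 227 OR verified > 0]
review_id=600: ✓ → 443
review_id=601: ✓ → 1340
review_id=602: ✗
review_id=603: ✓ → 112
review_id=604: ✓ → 556
review_id=605: ✓ → 204
review_id=606: ✓ → 1751
review_id=607: ✓ → 1555
review_id=608: ✗
helpful_sum = 443 + 1340 + 112 + 556 + 204 + 1751 + 1555 = 5961
—
[verified_sum: verified <= 0 OR lang <> 'pt']
review_id=600: ✓ → 443
review_id=601: ✓ → 1340
review_id=602: ✓ → 564
review_id=603: ✗
review_id=604: ✓ → 556
review_id=605: ✓ → 204
review_id=606: ✓ → 1751
review_id=607: ✓ → 1555
review_id=608: ✓ → 163
verified_sum = 443 + 1340 + 564 + 556 + 204 + 1751 + 1555 + 163 = 6576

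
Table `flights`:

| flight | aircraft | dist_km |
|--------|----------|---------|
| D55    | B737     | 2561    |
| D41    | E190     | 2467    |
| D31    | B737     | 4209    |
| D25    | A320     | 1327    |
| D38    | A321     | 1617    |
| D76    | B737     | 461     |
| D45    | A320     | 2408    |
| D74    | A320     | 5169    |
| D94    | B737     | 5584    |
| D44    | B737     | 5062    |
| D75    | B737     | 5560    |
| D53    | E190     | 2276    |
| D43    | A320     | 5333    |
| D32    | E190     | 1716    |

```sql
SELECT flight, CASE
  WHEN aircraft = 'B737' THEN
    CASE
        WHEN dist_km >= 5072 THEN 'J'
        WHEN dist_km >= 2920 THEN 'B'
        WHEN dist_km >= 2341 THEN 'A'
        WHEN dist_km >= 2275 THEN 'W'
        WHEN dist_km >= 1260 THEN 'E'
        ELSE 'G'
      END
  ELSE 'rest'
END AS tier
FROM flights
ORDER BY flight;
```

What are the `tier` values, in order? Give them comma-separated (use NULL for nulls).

rest, B, rest, rest, rest, rest, B, rest, rest, A, rest, J, G, J

flight=D25: aircraft='A320' → outer ELSE → rest
flight=D31: aircraft='B737' → inner[dist_km >= 2920] → B
flight=D32: aircraft='E190' → outer ELSE → rest
flight=D38: aircraft='A321' → outer ELSE → rest
flight=D41: aircraft='E190' → outer ELSE → rest
flight=D43: aircraft='A320' → outer ELSE → rest
flight=D44: aircraft='B737' → inner[dist_km >= 2920] → B
flight=D45: aircraft='A320' → outer ELSE → rest
flight=D53: aircraft='E190' → outer ELSE → rest
flight=D55: aircraft='B737' → inner[dist_km >= 2341] → A
flight=D74: aircraft='A320' → outer ELSE → rest
flight=D75: aircraft='B737' → inner[dist_km >= 5072] → J
flight=D76: aircraft='B737' → inner[ELSE] → G
flight=D94: aircraft='B737' → inner[dist_km >= 5072] → J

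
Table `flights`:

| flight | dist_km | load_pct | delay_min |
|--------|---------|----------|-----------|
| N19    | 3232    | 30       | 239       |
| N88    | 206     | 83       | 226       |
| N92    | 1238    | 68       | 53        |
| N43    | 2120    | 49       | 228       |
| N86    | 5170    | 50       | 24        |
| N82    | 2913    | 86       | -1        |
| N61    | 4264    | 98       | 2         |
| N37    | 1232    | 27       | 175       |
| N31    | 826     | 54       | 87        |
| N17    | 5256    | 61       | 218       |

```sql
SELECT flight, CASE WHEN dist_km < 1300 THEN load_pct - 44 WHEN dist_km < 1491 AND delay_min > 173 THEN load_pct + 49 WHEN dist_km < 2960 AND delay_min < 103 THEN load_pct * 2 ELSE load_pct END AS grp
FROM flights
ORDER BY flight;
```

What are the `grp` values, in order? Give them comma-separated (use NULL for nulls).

flight=N17: ELSE → 61
flight=N19: ELSE → 30
flight=N31: dist_km < 1300 → 10
flight=N37: dist_km < 1300 → -17
flight=N43: ELSE → 49
flight=N61: ELSE → 98
flight=N82: dist_km < 2960 AND delay_min < 103 → 172
flight=N86: ELSE → 50
flight=N88: dist_km < 1300 → 39
flight=N92: dist_km < 1300 → 24

61, 30, 10, -17, 49, 98, 172, 50, 39, 24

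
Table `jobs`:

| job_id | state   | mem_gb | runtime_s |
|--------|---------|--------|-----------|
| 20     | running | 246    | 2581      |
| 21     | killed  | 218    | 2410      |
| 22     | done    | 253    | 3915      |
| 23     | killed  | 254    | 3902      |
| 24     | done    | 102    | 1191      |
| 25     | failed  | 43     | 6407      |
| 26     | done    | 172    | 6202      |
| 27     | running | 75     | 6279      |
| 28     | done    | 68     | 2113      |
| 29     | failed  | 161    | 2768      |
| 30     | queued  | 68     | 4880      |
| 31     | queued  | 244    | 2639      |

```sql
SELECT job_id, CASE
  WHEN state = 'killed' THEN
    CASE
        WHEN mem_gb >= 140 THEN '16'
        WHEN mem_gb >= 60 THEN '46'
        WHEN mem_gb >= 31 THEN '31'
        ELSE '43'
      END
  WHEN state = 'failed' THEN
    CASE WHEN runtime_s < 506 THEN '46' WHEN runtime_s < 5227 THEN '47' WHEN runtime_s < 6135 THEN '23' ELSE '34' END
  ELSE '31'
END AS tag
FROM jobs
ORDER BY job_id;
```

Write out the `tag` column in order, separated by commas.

31, 16, 31, 16, 31, 34, 31, 31, 31, 47, 31, 31

job_id=20: state='running' → outer ELSE → 31
job_id=21: state='killed' → inner[mem_gb >= 140] → 16
job_id=22: state='done' → outer ELSE → 31
job_id=23: state='killed' → inner[mem_gb >= 140] → 16
job_id=24: state='done' → outer ELSE → 31
job_id=25: state='failed' → inner[ELSE] → 34
job_id=26: state='done' → outer ELSE → 31
job_id=27: state='running' → outer ELSE → 31
job_id=28: state='done' → outer ELSE → 31
job_id=29: state='failed' → inner[runtime_s < 5227] → 47
job_id=30: state='queued' → outer ELSE → 31
job_id=31: state='queued' → outer ELSE → 31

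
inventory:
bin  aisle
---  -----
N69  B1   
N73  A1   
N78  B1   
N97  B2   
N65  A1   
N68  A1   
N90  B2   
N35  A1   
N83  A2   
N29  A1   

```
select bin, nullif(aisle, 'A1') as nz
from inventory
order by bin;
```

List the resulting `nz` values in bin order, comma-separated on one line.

bin=N29: aisle=A1 vs A1: equal → NULL
bin=N35: aisle=A1 vs A1: equal → NULL
bin=N65: aisle=A1 vs A1: equal → NULL
bin=N68: aisle=A1 vs A1: equal → NULL
bin=N69: aisle=B1 vs A1: differ → B1
bin=N73: aisle=A1 vs A1: equal → NULL
bin=N78: aisle=B1 vs A1: differ → B1
bin=N83: aisle=A2 vs A1: differ → A2
bin=N90: aisle=B2 vs A1: differ → B2
bin=N97: aisle=B2 vs A1: differ → B2

NULL, NULL, NULL, NULL, B1, NULL, B1, A2, B2, B2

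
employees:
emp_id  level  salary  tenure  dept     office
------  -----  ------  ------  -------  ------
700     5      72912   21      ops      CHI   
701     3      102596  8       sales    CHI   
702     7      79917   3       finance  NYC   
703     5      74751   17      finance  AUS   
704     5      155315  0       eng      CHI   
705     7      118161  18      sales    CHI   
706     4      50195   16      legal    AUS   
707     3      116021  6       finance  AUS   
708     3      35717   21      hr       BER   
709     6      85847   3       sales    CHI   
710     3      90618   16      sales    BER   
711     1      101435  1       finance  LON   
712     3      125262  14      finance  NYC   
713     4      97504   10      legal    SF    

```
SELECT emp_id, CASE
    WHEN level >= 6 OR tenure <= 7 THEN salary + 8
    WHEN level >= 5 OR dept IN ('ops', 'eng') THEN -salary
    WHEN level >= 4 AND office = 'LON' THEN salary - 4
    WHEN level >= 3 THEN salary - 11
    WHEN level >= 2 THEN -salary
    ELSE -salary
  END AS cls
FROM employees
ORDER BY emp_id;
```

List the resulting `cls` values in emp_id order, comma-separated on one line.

emp_id=700: level >= 5 OR dept IN ('ops', 'eng') → -72912
emp_id=701: level >= 3 → 102585
emp_id=702: level >= 6 OR tenure <= 7 → 79925
emp_id=703: level >= 5 OR dept IN ('ops', 'eng') → -74751
emp_id=704: level >= 6 OR tenure <= 7 → 155323
emp_id=705: level >= 6 OR tenure <= 7 → 118169
emp_id=706: level >= 3 → 50184
emp_id=707: level >= 6 OR tenure <= 7 → 116029
emp_id=708: level >= 3 → 35706
emp_id=709: level >= 6 OR tenure <= 7 → 85855
emp_id=710: level >= 3 → 90607
emp_id=711: level >= 6 OR tenure <= 7 → 101443
emp_id=712: level >= 3 → 125251
emp_id=713: level >= 3 → 97493

-72912, 102585, 79925, -74751, 155323, 118169, 50184, 116029, 35706, 85855, 90607, 101443, 125251, 97493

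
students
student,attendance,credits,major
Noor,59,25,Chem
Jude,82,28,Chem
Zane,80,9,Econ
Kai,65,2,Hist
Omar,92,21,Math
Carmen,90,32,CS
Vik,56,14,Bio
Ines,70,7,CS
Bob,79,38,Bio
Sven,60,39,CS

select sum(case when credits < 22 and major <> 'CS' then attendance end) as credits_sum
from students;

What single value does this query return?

293

student=Noor: ✗
student=Jude: ✗
student=Zane: ✓ → 80
student=Kai: ✓ → 65
student=Omar: ✓ → 92
student=Carmen: ✗
student=Vik: ✓ → 56
student=Ines: ✗
student=Bob: ✗
student=Sven: ✗
credits_sum = 80 + 65 + 92 + 56 = 293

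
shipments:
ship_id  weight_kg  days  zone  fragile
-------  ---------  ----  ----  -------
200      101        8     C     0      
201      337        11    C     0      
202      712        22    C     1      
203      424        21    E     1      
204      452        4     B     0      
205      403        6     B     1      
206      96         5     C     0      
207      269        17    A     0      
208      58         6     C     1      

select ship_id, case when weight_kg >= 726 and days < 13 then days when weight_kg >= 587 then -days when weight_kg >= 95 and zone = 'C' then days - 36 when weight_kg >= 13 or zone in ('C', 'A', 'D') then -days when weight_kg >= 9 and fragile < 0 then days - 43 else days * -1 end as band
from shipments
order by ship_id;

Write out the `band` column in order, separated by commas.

ship_id=200: weight_kg >= 95 and zone = 'C' → -28
ship_id=201: weight_kg >= 95 and zone = 'C' → -25
ship_id=202: weight_kg >= 587 → -22
ship_id=203: weight_kg >= 13 or zone in ('C', 'A', 'D') → -21
ship_id=204: weight_kg >= 13 or zone in ('C', 'A', 'D') → -4
ship_id=205: weight_kg >= 13 or zone in ('C', 'A', 'D') → -6
ship_id=206: weight_kg >= 95 and zone = 'C' → -31
ship_id=207: weight_kg >= 13 or zone in ('C', 'A', 'D') → -17
ship_id=208: weight_kg >= 13 or zone in ('C', 'A', 'D') → -6

-28, -25, -22, -21, -4, -6, -31, -17, -6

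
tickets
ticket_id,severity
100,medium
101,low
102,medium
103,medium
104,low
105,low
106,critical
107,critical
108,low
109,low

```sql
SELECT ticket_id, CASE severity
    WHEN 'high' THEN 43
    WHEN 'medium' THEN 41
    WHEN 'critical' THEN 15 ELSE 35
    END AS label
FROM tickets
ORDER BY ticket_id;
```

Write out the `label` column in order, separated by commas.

41, 35, 41, 41, 35, 35, 15, 15, 35, 35

ticket_id=100: severity='medium' → 41
ticket_id=101: ELSE → 35
ticket_id=102: severity='medium' → 41
ticket_id=103: severity='medium' → 41
ticket_id=104: ELSE → 35
ticket_id=105: ELSE → 35
ticket_id=106: severity='critical' → 15
ticket_id=107: severity='critical' → 15
ticket_id=108: ELSE → 35
ticket_id=109: ELSE → 35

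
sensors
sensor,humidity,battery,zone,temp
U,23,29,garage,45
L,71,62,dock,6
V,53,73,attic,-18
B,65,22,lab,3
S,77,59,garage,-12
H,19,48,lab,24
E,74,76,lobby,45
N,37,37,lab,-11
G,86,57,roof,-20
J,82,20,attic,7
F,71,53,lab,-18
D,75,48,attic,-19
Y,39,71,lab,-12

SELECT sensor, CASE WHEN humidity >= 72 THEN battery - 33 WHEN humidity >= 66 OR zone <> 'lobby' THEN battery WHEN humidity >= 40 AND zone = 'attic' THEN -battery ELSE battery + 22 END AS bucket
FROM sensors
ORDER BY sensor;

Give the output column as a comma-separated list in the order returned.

22, 15, 43, 53, 24, 48, -13, 62, 37, 26, 29, 73, 71

sensor=B: humidity >= 66 OR zone <> 'lobby' → 22
sensor=D: humidity >= 72 → 15
sensor=E: humidity >= 72 → 43
sensor=F: humidity >= 66 OR zone <> 'lobby' → 53
sensor=G: humidity >= 72 → 24
sensor=H: humidity >= 66 OR zone <> 'lobby' → 48
sensor=J: humidity >= 72 → -13
sensor=L: humidity >= 66 OR zone <> 'lobby' → 62
sensor=N: humidity >= 66 OR zone <> 'lobby' → 37
sensor=S: humidity >= 72 → 26
sensor=U: humidity >= 66 OR zone <> 'lobby' → 29
sensor=V: humidity >= 66 OR zone <> 'lobby' → 73
sensor=Y: humidity >= 66 OR zone <> 'lobby' → 71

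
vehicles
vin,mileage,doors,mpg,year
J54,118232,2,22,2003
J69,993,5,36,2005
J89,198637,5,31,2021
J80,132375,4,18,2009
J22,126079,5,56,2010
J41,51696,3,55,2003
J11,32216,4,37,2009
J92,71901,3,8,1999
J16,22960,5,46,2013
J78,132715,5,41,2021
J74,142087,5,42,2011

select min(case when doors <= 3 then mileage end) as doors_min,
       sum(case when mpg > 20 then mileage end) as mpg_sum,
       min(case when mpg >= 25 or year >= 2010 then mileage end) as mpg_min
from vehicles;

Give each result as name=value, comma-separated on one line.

[doors_min: doors <= 3]
vin=J54: ✓ → 118232
vin=J69: ✗
vin=J89: ✗
vin=J80: ✗
vin=J22: ✗
vin=J41: ✓ → 51696
vin=J11: ✗
vin=J92: ✓ → 71901
vin=J16: ✗
vin=J78: ✗
vin=J74: ✗
doors_min = MIN(118232, 51696, 71901) = 51696
—
[mpg_sum: mpg > 20]
vin=J54: ✓ → 118232
vin=J69: ✓ → 993
vin=J89: ✓ → 198637
vin=J80: ✗
vin=J22: ✓ → 126079
vin=J41: ✓ → 51696
vin=J11: ✓ → 32216
vin=J92: ✗
vin=J16: ✓ → 22960
vin=J78: ✓ → 132715
vin=J74: ✓ → 142087
mpg_sum = 118232 + 993 + 198637 + 126079 + 51696 + 32216 + 22960 + 132715 + 142087 = 825615
—
[mpg_min: mpg >= 25 or year >= 2010]
vin=J54: ✗
vin=J69: ✓ → 993
vin=J89: ✓ → 198637
vin=J80: ✗
vin=J22: ✓ → 126079
vin=J41: ✓ → 51696
vin=J11: ✓ → 32216
vin=J92: ✗
vin=J16: ✓ → 22960
vin=J78: ✓ → 132715
vin=J74: ✓ → 142087
mpg_min = MIN(993, 198637, 126079, 51696, 32216, 22960, 132715, 142087) = 993

doors_min=51696, mpg_sum=825615, mpg_min=993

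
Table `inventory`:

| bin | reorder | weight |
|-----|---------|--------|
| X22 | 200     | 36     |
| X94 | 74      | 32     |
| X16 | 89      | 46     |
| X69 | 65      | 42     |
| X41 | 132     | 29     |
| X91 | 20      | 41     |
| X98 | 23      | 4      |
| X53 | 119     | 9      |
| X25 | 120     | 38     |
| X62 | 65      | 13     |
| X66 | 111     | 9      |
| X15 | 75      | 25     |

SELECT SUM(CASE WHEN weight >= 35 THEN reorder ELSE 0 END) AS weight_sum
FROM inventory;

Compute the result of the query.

bin=X22: ✓ → 200
bin=X94: ✗
bin=X16: ✓ → 89
bin=X69: ✓ → 65
bin=X41: ✗
bin=X91: ✓ → 20
bin=X98: ✗
bin=X53: ✗
bin=X25: ✓ → 120
bin=X62: ✗
bin=X66: ✗
bin=X15: ✗
weight_sum = 200 + 89 + 65 + 20 + 120 = 494

494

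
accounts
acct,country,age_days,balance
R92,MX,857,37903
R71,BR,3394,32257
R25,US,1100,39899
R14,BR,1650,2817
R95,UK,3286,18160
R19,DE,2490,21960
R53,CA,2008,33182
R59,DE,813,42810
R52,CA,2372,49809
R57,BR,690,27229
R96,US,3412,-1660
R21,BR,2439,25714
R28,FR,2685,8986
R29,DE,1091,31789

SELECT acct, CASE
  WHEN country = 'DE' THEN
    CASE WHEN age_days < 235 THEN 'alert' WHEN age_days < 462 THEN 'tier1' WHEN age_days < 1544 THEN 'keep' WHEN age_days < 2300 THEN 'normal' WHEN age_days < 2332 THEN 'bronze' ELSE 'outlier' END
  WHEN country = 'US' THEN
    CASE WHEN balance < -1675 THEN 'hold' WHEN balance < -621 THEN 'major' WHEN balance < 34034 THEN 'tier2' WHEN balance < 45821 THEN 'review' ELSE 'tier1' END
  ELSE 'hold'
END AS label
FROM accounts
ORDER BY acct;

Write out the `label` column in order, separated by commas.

acct=R14: country='BR' → outer ELSE → hold
acct=R19: country='DE' → inner[ELSE] → outlier
acct=R21: country='BR' → outer ELSE → hold
acct=R25: country='US' → inner[balance < 45821] → review
acct=R28: country='FR' → outer ELSE → hold
acct=R29: country='DE' → inner[age_days < 1544] → keep
acct=R52: country='CA' → outer ELSE → hold
acct=R53: country='CA' → outer ELSE → hold
acct=R57: country='BR' → outer ELSE → hold
acct=R59: country='DE' → inner[age_days < 1544] → keep
acct=R71: country='BR' → outer ELSE → hold
acct=R92: country='MX' → outer ELSE → hold
acct=R95: country='UK' → outer ELSE → hold
acct=R96: country='US' → inner[balance < -621] → major

hold, outlier, hold, review, hold, keep, hold, hold, hold, keep, hold, hold, hold, major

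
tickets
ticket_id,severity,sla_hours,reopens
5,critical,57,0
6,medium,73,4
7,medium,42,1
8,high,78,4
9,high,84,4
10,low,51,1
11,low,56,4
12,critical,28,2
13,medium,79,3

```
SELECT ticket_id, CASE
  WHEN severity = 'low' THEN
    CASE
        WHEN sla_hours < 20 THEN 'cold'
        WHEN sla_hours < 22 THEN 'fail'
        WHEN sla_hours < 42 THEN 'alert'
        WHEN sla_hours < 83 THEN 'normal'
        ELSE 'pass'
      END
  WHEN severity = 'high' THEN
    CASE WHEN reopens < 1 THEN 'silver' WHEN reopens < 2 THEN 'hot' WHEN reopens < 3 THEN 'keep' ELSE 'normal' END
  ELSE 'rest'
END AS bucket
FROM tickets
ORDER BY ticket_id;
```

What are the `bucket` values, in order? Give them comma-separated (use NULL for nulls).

rest, rest, rest, normal, normal, normal, normal, rest, rest

ticket_id=5: severity='critical' → outer ELSE → rest
ticket_id=6: severity='medium' → outer ELSE → rest
ticket_id=7: severity='medium' → outer ELSE → rest
ticket_id=8: severity='high' → inner[ELSE] → normal
ticket_id=9: severity='high' → inner[ELSE] → normal
ticket_id=10: severity='low' → inner[sla_hours < 83] → normal
ticket_id=11: severity='low' → inner[sla_hours < 83] → normal
ticket_id=12: severity='critical' → outer ELSE → rest
ticket_id=13: severity='medium' → outer ELSE → rest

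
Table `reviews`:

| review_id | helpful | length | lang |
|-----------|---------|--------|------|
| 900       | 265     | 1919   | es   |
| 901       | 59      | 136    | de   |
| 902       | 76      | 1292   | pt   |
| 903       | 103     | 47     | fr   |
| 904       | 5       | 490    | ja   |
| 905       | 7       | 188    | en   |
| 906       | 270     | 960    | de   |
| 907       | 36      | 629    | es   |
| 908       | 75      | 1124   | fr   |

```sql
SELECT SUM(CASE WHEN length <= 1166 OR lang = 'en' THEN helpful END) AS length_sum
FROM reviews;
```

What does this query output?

555

review_id=900: ✗
review_id=901: ✓ → 59
review_id=902: ✗
review_id=903: ✓ → 103
review_id=904: ✓ → 5
review_id=905: ✓ → 7
review_id=906: ✓ → 270
review_id=907: ✓ → 36
review_id=908: ✓ → 75
length_sum = 59 + 103 + 5 + 7 + 270 + 36 + 75 = 555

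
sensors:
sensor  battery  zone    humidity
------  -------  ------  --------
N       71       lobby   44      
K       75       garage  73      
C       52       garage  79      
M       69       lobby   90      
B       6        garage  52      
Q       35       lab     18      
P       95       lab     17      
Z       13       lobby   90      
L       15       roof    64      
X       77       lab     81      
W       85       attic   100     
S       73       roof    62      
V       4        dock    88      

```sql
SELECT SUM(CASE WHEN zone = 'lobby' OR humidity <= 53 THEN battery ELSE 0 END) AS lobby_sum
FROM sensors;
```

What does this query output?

289

sensor=N: ✓ → 71
sensor=K: ✗
sensor=C: ✗
sensor=M: ✓ → 69
sensor=B: ✓ → 6
sensor=Q: ✓ → 35
sensor=P: ✓ → 95
sensor=Z: ✓ → 13
sensor=L: ✗
sensor=X: ✗
sensor=W: ✗
sensor=S: ✗
sensor=V: ✗
lobby_sum = 71 + 69 + 6 + 35 + 95 + 13 = 289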